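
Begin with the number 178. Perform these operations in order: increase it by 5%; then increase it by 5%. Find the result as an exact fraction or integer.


Start with 178.
Step 1: Increase by 5%: 178 * 105/100 = 1869/10
Step 2: Increase by 5%: 1869/10 * 105/100 = 39249/200
Final result = 39249/200

39249/200


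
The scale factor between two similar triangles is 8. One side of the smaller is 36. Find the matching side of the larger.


Similar triangles have proportional sides
Scale factor = 8
Smaller side = 36
Corresponding larger side = 36 * 8
= 288

288


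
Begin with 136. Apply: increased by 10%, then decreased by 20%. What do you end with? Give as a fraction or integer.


Start: 136
Step 1: increase by 10% => multiply by 110/100
  136 * 110/100 = 748/5
Step 2: decrease by 20% => multiply by 80/100
  748/5 * 80/100 = 2992/25
Final value = 2992/25

2992/25


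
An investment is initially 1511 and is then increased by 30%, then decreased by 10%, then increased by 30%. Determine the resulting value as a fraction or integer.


Start: 1511
Step 1: increase by 30% => multiply by 130/100
  1511 * 130/100 = 19643/10
Step 2: decrease by 10% => multiply by 90/100
  19643/10 * 90/100 = 176787/100
Step 3: increase by 30% => multiply by 130/100
  176787/100 * 130/100 = 2298231/1000
Final value = 2298231/1000

2298231/1000


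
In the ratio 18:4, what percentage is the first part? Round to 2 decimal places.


Total parts = 18 + 4 = 22
First part fraction = 18/22
Percentage = (18/22) * 100
= 0.818182 * 100
= 81.82%

81.82


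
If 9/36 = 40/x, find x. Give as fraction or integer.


Setting up: 9/36 = 40/x
Cross multiply: 9 * x = 36 * 40
9x = 1440
x = 1440/9
x = 160

160


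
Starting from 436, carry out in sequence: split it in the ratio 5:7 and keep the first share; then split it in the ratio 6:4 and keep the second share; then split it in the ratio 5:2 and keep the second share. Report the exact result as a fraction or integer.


Start with 436.
Step 1: Split 5:7, first share = 436 * 5/12 = 545/3
Step 2: Split 6:4, second share = 545/3 * 4/10 = 218/3
Step 3: Split 5:2, second share = 218/3 * 2/7 = 436/21
Final result = 436/21

436/21


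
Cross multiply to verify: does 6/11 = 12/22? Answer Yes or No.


Cross multiply to check 6/11 = 12/22
Left cross product: 6 * 22 = 132
Right cross product: 11 * 12 = 132
132 = 132
Equal, so proportions match => Yes

Yes


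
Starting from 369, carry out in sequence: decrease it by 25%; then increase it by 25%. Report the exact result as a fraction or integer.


Start with 369.
Step 1: Decrease by 25%: 369 * 75/100 = 1107/4
Step 2: Increase by 25%: 1107/4 * 125/100 = 5535/16
Final result = 5535/16

5535/16


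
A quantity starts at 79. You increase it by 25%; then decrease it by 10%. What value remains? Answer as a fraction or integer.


Start with 79.
Step 1: Increase by 25%: 79 * 125/100 = 395/4
Step 2: Decrease by 10%: 395/4 * 90/100 = 711/8
Final result = 711/8

711/8


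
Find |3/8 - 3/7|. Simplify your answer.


Simplify: 3/8 = 3/8 and 3/7 = 3/7
Find common denominator: LCD = 56
Convert: 21/56 and 24/56
Difference = |21 - 24|/56 = 3/56
Simplified = 3/56

3/56


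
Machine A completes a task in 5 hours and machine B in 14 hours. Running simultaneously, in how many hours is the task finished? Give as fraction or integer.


Rate of A = 1/5 job per hour
Rate of B = 1/14 job per hour
Combined rate = 1/5 + 1/14
Find common denominator: (14 + 5)/(5*14) = 19/70
Combined rate = 19/70 job per hour
Time together = 1 / (19/70) = 70/19 hours

70/19


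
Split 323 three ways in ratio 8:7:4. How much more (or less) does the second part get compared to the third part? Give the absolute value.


Total parts = 8 + 7 + 4 = 19
Value per part = 323 / 19 = 17
Shares: 8*17=136, 7*17=119, 4*17=68
Second share = 119, third share = 68
Difference = |119 - 68| = 51

51


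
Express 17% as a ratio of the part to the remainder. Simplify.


Part = 17%, Remainder = 83%
Ratio = 17:83
GCD(17, 83) = 1
Simplify: 17:83 = 17:83

17:83


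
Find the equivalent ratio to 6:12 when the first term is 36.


Original ratio: 6:12
First term target: 36
Scale factor = 36 / 6 = 6
Multiply second term: 12 * 6 = 72
Equivalent ratio = 36:72

36:72


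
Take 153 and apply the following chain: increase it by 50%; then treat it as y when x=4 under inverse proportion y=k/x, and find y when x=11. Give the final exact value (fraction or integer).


Start with 153.
Step 1: Increase by 50%: 153 * 150/100 = 459/2
Step 2: Inverse prop: k = (459/2)*4; new y = k/11 = 459/2*4/11 = 918/11
Final result = 918/11

918/11


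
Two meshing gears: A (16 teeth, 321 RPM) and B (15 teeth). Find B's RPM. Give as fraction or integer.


Gear ratio: teeth_A * RPM_A = teeth_B * RPM_B
16 * 321 = 15 * RPM_B
5136 = 15 * RPM_B
RPM_B = 5136 / 15
RPM_B = 1712/5

1712/5


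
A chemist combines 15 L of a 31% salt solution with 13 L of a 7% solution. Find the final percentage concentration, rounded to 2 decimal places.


Solute in mixture 1 = 31% of 15 L = 15*31/100 = 93/20 L
Solute in mixture 2 = 7% of 13 L = 13*7/100 = 91/100 L
Total solute = 93/20 + 91/100 = 139/25 L
Total volume = 15 + 13 = 28 L
Final concentration = 139/25/28 * 100 = 19.86%

19.86


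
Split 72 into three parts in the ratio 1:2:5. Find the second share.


Ratio = 1:2:5
Total parts = 1 + 2 + 5 = 8
Value per part = 72 / 8 = 9
First share = 1 * 9 = 9
Middle share = 2 * 9 = 18
Third share = 5 * 9 = 45

18


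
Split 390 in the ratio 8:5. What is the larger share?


Total parts = 8 + 5 = 13
Value per part = 390 / 13 = 30
First share = 8 * 30 = 240
Second share = 5 * 30 = 150
Larger share = 240

240


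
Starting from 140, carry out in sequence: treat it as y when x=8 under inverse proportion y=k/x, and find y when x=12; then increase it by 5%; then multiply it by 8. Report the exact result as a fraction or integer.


Start with 140.
Step 1: Inverse prop: k = (140)*8; new y = k/12 = 140*8/12 = 280/3
Step 2: Increase by 5%: 280/3 * 105/100 = 98
Step 3: Multiply by 8: 98 * 8 = 784
Final result = 784

784


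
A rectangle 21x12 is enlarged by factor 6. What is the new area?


Original dimensions: 21 x 12
Enlargement factor = 6
New width = 21 * 6 = 126
New height = 12 * 6 = 72
New area = 126 * 72 = 9072

9072


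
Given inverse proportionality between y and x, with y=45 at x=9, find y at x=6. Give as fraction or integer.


Inverse proportion: y = k/x
Find k: k = 9 * 45 = 405
Compute y at x=6: y = 405/6
y = 135/2

135/2


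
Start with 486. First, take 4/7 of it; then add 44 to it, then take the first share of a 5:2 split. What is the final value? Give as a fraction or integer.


Start with 486.
Step 1: Take 4/7: 486 * 4/7 = 1944/7
Step 2: Add 44: 1944/7+44=2252/7; split 5:2 first = 2252/7*5/7 = 11260/49
Final result = 11260/49

11260/49


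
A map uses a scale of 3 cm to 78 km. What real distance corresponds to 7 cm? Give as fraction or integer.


Map scale: 3 cm = 78 km
Measured distance on map = 7 cm
Set up proportion: 7 * 78 / 3
= 546 / 3
= 182 km

182


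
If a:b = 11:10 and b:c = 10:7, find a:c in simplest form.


Given a:b = 11:10 and b:c = 10:7
Make b consistent. Multiply first ratio by 10: a:b = 110:100
Multiply second ratio by 10: b:c = 100:70
Now b = 100 in both, so a:b:c = 110:100:70
Therefore a:c = 110:70
Simplify by GCD: a:c = 11:7

11:7


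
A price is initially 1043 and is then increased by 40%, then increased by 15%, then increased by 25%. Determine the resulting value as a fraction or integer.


Start: 1043
Step 1: increase by 40% => multiply by 140/100
  1043 * 140/100 = 7301/5
Step 2: increase by 15% => multiply by 115/100
  7301/5 * 115/100 = 167923/100
Step 3: increase by 25% => multiply by 125/100
  167923/100 * 125/100 = 167923/80
Final value = 167923/80

167923/80


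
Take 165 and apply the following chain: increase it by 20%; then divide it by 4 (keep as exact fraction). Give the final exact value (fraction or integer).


Start with 165.
Step 1: Increase by 20%: 165 * 120/100 = 198
Step 2: Divide by 4: 198 / 4 = 99/2
Final result = 99/2

99/2


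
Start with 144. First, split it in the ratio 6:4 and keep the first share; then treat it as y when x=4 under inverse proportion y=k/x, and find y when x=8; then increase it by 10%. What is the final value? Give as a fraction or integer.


Start with 144.
Step 1: Split 6:4, first share = 144 * 6/10 = 432/5
Step 2: Inverse prop: k = (432/5)*4; new y = k/8 = 432/5*4/8 = 216/5
Step 3: Increase by 10%: 216/5 * 110/100 = 1188/25
Final result = 1188/25

1188/25


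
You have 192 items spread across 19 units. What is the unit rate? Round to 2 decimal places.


Total items = 192
Number of units = 19
Unit rate = 192 / 19
= 10.11 items per unit

10.11


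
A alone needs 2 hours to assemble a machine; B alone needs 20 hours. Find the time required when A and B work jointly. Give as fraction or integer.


Rate of A = 1/2 job per hour
Rate of B = 1/20 job per hour
Combined rate = 1/2 + 1/20
Find common denominator: (20 + 2)/(2*20) = 22/40
Combined rate = 11/20 job per hour
Time together = 1 / (11/20) = 20/11 hours

20/11


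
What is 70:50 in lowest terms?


Find GCD(70, 50)
GCD = 10
Divide both by 10: 70/10 = 7, 50/10 = 5
Simplified ratio = 7:5

7:5


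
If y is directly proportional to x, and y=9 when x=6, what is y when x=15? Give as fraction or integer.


Direct proportion: y = kx
Find k: k = 9/6 = 3/2
Compute y at x=15: y = 3/2 * 15
y = 45/2

45/2


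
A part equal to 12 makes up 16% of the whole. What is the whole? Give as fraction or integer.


Given: 12 is 16% of the whole
Set up: 12 = 16/100 * whole
whole = 12 * 100 / 16
whole = 1200 / 16
whole = 75

75


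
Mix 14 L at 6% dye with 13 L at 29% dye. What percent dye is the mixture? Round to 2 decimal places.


Solute in mixture 1 = 6% of 14 L = 14*6/100 = 21/25 L
Solute in mixture 2 = 29% of 13 L = 13*29/100 = 377/100 L
Total solute = 21/25 + 377/100 = 461/100 L
Total volume = 14 + 13 = 27 L
Final concentration = 461/100/27 * 100 = 17.07%

17.07


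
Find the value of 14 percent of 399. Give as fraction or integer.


Compute 14% of 399
Convert percentage: 14% = 14/100
Multiply: 399 * 14/100
= 5586/100
= 2793/50

2793/50


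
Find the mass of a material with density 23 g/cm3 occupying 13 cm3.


Using mass = density * volume
Density = 23 g/cm3
Volume = 13 cm3
Mass = 23 * 13
= 299 g

299


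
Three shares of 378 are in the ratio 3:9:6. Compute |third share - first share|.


Total parts = 3 + 9 + 6 = 18
Value per part = 378 / 18 = 21
Shares: 3*21=63, 9*21=189, 6*21=126
Third share = 126, first share = 63
Difference = |126 - 63| = 63

63


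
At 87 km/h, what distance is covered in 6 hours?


Using distance = speed * time
Speed = 87 km/h
Time = 6 hours
Distance = 87 * 6
= 522 km

522


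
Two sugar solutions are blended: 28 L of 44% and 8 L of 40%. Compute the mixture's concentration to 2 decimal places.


Solute in mixture 1 = 44% of 28 L = 28*44/100 = 308/25 L
Solute in mixture 2 = 40% of 8 L = 8*40/100 = 16/5 L
Total solute = 308/25 + 16/5 = 388/25 L
Total volume = 28 + 8 = 36 L
Final concentration = 388/25/36 * 100 = 43.11%

43.11


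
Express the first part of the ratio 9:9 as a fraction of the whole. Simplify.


Total parts = 9 + 9 = 18
First part fraction = 9/18
Simplify: 9/18 = 1/2

1/2


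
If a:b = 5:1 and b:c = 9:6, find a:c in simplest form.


Given a:b = 5:1 and b:c = 9:6
Make b consistent. Multiply first ratio by 9: a:b = 45:9
Multiply second ratio by 1: b:c = 9:6
Now b = 9 in both, so a:b:c = 45:9:6
Therefore a:c = 45:6
Simplify by GCD: a:c = 15:2

15:2


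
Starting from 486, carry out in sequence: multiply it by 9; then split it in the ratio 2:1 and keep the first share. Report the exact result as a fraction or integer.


Start with 486.
Step 1: Multiply by 9: 486 * 9 = 4374
Step 2: Split 2:1, first share = 4374 * 2/3 = 2916
Final result = 2916

2916


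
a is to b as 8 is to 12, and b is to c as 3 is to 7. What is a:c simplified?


Given a:b = 8:12 and b:c = 3:7
Make b consistent. Multiply first ratio by 3: a:b = 24:36
Multiply second ratio by 12: b:c = 36:84
Now b = 36 in both, so a:b:c = 24:36:84
Therefore a:c = 24:84
Simplify by GCD: a:c = 2:7

2:7


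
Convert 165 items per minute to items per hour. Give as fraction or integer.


Converting from per minute to per hour
Rate = 165 items per minute
Multiply by 60: 165 * 60
= 9900 items per hour

9900


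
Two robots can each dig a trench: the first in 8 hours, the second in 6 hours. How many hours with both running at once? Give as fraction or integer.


Rate of A = 1/8 job per hour
Rate of B = 1/6 job per hour
Combined rate = 1/8 + 1/6
Find common denominator: (6 + 8)/(8*6) = 14/48
Combined rate = 7/24 job per hour
Time together = 1 / (7/24) = 24/7 hours

24/7


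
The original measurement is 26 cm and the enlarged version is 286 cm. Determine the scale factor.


Original length = 26 cm
Scaled length = 286 cm
Scale factor = 286 / 26
= 11

11


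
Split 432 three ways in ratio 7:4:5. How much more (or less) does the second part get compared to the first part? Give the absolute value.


Total parts = 7 + 4 + 5 = 16
Value per part = 432 / 16 = 27
Shares: 7*27=189, 4*27=108, 5*27=135
Second share = 108, first share = 189
Difference = |108 - 189| = 81

81


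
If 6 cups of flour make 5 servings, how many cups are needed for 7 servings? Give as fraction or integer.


Original: 6 cups for 5 servings
Target servings = 7
Scaling factor = 7/5
New amount = 6 * 7/5
= 42/5
= 42/5 cups

42/5


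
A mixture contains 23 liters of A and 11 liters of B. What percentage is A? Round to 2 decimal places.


Volume of A = 23 L
Volume of B = 11 L
Total volume = 23 + 11 = 34 L
Percentage of A = (23/34) * 100
= 67.65%

67.65


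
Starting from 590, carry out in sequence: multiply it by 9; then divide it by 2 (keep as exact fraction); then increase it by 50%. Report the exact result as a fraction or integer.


Start with 590.
Step 1: Multiply by 9: 590 * 9 = 5310
Step 2: Divide by 2: 5310 / 2 = 2655
Step 3: Increase by 50%: 2655 * 150/100 = 7965/2
Final result = 7965/2

7965/2


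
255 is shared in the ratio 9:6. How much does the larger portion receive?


Total parts = 9 + 6 = 15
Value per part = 255 / 15 = 17
First share = 9 * 17 = 153
Second share = 6 * 17 = 102
Larger share = 153

153


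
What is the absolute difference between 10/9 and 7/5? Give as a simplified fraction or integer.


Simplify: 10/9 = 10/9 and 7/5 = 7/5
Find common denominator: LCD = 45
Convert: 50/45 and 63/45
Difference = |50 - 63|/45 = 13/45
Simplified = 13/45

13/45


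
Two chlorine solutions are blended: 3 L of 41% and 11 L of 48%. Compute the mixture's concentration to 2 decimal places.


Solute in mixture 1 = 41% of 3 L = 3*41/100 = 123/100 L
Solute in mixture 2 = 48% of 11 L = 11*48/100 = 132/25 L
Total solute = 123/100 + 132/25 = 651/100 L
Total volume = 3 + 11 = 14 L
Final concentration = 651/100/14 * 100 = 46.50%

46.50


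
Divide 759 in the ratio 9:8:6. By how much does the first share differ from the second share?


Total parts = 9 + 8 + 6 = 23
Value per part = 759 / 23 = 33
Shares: 9*33=297, 8*33=264, 6*33=198
First share = 297, second share = 264
Difference = |297 - 264| = 33

33


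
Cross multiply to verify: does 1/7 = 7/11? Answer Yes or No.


Cross multiply to check 1/7 = 7/11
Left cross product: 1 * 11 = 11
Right cross product: 7 * 7 = 49
11 != 49
Not equal, so proportions differ => No

No


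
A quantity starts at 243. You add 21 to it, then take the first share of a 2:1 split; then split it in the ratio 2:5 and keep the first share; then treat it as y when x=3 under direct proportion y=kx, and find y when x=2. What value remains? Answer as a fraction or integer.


Start with 243.
Step 1: Add 21: 243+21=264; split 2:1 first = 264*2/3 = 176
Step 2: Split 2:5, first share = 176 * 2/7 = 352/7
Step 3: Direct prop: k = (352/7)/3; new y = k*2 = 352/7*2/3 = 704/21
Final result = 704/21

704/21


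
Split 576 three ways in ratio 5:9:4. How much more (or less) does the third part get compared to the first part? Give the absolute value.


Total parts = 5 + 9 + 4 = 18
Value per part = 576 / 18 = 32
Shares: 5*32=160, 9*32=288, 4*32=128
Third share = 128, first share = 160
Difference = |128 - 160| = 32

32


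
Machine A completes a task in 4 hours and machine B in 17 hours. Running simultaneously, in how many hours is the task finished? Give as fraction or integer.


Rate of A = 1/4 job per hour
Rate of B = 1/17 job per hour
Combined rate = 1/4 + 1/17
Find common denominator: (17 + 4)/(4*17) = 21/68
Combined rate = 21/68 job per hour
Time together = 1 / (21/68) = 68/21 hours

68/21


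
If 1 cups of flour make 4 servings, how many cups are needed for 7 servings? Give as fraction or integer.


Original: 1 cups for 4 servings
Target servings = 7
Scaling factor = 7/4
New amount = 1 * 7/4
= 7/4
= 7/4 cups

7/4


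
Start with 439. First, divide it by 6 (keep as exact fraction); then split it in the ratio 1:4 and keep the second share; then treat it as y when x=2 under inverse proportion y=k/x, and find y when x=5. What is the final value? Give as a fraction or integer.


Start with 439.
Step 1: Divide by 6: 439 / 6 = 439/6
Step 2: Split 1:4, second share = 439/6 * 4/5 = 878/15
Step 3: Inverse prop: k = (878/15)*2; new y = k/5 = 878/15*2/5 = 1756/75
Final result = 1756/75

1756/75


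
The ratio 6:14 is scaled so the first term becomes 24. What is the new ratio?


Original ratio: 6:14
First term target: 24
Scale factor = 24 / 6 = 4
Multiply second term: 14 * 4 = 56
Equivalent ratio = 24:56

24:56


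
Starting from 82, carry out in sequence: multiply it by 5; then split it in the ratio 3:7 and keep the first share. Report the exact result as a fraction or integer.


Start with 82.
Step 1: Multiply by 5: 82 * 5 = 410
Step 2: Split 3:7, first share = 410 * 3/10 = 123
Final result = 123

123


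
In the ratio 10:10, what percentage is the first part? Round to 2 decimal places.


Total parts = 10 + 10 = 20
First part fraction = 10/20
Percentage = (10/20) * 100
= 0.5 * 100
= 50.00%

50.00


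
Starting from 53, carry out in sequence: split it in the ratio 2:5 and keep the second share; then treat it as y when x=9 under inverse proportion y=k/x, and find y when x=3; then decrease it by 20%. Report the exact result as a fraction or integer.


Start with 53.
Step 1: Split 2:5, second share = 53 * 5/7 = 265/7
Step 2: Inverse prop: k = (265/7)*9; new y = k/3 = 265/7*9/3 = 795/7
Step 3: Decrease by 20%: 795/7 * 80/100 = 636/7
Final result = 636/7

636/7


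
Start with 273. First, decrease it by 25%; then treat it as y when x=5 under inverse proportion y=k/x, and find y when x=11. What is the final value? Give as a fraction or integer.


Start with 273.
Step 1: Decrease by 25%: 273 * 75/100 = 819/4
Step 2: Inverse prop: k = (819/4)*5; new y = k/11 = 819/4*5/11 = 4095/44
Final result = 4095/44

4095/44


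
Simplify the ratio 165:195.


Find GCD(165, 195)
GCD = 15
Divide both by 15: 165/15 = 11, 195/15 = 13
Simplified ratio = 11:13

11:13


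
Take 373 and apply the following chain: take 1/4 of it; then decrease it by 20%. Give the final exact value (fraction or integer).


Start with 373.
Step 1: Take 1/4: 373 * 1/4 = 373/4
Step 2: Decrease by 20%: 373/4 * 80/100 = 373/5
Final result = 373/5

373/5


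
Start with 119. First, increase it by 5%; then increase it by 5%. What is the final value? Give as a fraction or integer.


Start with 119.
Step 1: Increase by 5%: 119 * 105/100 = 2499/20
Step 2: Increase by 5%: 2499/20 * 105/100 = 52479/400
Final result = 52479/400

52479/400


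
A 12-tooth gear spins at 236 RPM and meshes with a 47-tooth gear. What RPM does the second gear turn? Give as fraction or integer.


Gear ratio: teeth_A * RPM_A = teeth_B * RPM_B
12 * 236 = 47 * RPM_B
2832 = 47 * RPM_B
RPM_B = 2832 / 47
RPM_B = 2832/47

2832/47


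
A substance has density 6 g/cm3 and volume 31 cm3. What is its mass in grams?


Using mass = density * volume
Density = 6 g/cm3
Volume = 31 cm3
Mass = 6 * 31
= 186 g

186


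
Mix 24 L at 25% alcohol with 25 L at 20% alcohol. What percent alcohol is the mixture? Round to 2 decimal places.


Solute in mixture 1 = 25% of 24 L = 24*25/100 = 6 L
Solute in mixture 2 = 20% of 25 L = 25*20/100 = 5 L
Total solute = 6 + 5 = 11 L
Total volume = 24 + 25 = 49 L
Final concentration = 11/49 * 100 = 22.45%

22.45


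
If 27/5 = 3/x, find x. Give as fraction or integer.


Setting up: 27/5 = 3/x
Cross multiply: 27 * x = 5 * 3
27x = 15
x = 15/27
x = 5/9

5/9


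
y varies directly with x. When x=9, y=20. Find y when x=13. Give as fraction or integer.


Direct proportion: y = kx
Find k: k = 20/9 = 20/9
Compute y at x=13: y = 20/9 * 13
y = 260/9

260/9


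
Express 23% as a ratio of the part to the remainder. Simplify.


Part = 23%, Remainder = 77%
Ratio = 23:77
GCD(23, 77) = 1
Simplify: 23:77 = 23:77

23:77


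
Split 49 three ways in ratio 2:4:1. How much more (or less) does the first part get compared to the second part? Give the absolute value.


Total parts = 2 + 4 + 1 = 7
Value per part = 49 / 7 = 7
Shares: 2*7=14, 4*7=28, 1*7=7
First share = 14, second share = 28
Difference = |14 - 28| = 14

14


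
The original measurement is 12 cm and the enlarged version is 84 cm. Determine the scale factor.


Original length = 12 cm
Scaled length = 84 cm
Scale factor = 84 / 12
= 7

7


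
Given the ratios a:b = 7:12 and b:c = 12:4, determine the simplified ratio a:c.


Given a:b = 7:12 and b:c = 12:4
Make b consistent. Multiply first ratio by 12: a:b = 84:144
Multiply second ratio by 12: b:c = 144:48
Now b = 144 in both, so a:b:c = 84:144:48
Therefore a:c = 84:48
Simplify by GCD: a:c = 7:4

7:4


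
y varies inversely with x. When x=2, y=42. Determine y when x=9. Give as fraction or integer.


Inverse proportion: y = k/x
Find k: k = 2 * 42 = 84
Compute y at x=9: y = 84/9
y = 28/3

28/3


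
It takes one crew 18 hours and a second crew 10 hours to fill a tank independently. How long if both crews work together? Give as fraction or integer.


Rate of A = 1/18 job per hour
Rate of B = 1/10 job per hour
Combined rate = 1/18 + 1/10
Find common denominator: (10 + 18)/(18*10) = 28/180
Combined rate = 7/45 job per hour
Time together = 1 / (7/45) = 45/7 hours

45/7


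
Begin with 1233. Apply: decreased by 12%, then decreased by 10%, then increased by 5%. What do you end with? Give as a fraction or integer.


Start: 1233
Step 1: decrease by 12% => multiply by 88/100
  1233 * 88/100 = 27126/25
Step 2: decrease by 10% => multiply by 90/100
  27126/25 * 90/100 = 122067/125
Step 3: increase by 5% => multiply by 105/100
  122067/125 * 105/100 = 2563407/2500
Final value = 2563407/2500

2563407/2500


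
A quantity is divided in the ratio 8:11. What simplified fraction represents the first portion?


Total parts = 8 + 11 = 19
First part fraction = 8/19
Simplify: 8/19 = 8/19

8/19


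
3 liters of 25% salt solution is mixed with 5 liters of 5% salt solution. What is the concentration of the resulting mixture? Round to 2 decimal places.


Solute in mixture 1 = 25% of 3 L = 3*25/100 = 3/4 L
Solute in mixture 2 = 5% of 5 L = 5*5/100 = 1/4 L
Total solute = 3/4 + 1/4 = 1 L
Total volume = 3 + 5 = 8 L
Final concentration = 1/8 * 100 = 12.50%

12.50


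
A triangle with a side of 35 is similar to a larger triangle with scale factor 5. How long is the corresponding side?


Similar triangles have proportional sides
Scale factor = 5
Smaller side = 35
Corresponding larger side = 35 * 5
= 175

175


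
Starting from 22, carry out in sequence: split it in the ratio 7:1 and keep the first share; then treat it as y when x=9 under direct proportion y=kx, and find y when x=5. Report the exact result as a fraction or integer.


Start with 22.
Step 1: Split 7:1, first share = 22 * 7/8 = 77/4
Step 2: Direct prop: k = (77/4)/9; new y = k*5 = 77/4*5/9 = 385/36
Final result = 385/36

385/36


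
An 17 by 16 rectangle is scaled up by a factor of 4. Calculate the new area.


Original dimensions: 17 x 16
Enlargement factor = 4
New width = 17 * 4 = 68
New height = 16 * 4 = 64
New area = 68 * 64 = 4352

4352


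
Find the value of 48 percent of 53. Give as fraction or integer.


Compute 48% of 53
Convert percentage: 48% = 48/100
Multiply: 53 * 48/100
= 2544/100
= 636/25

636/25


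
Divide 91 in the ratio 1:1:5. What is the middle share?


Ratio = 1:1:5
Total parts = 1 + 1 + 5 = 7
Value per part = 91 / 7 = 13
First share = 1 * 13 = 13
Middle share = 1 * 13 = 13
Third share = 5 * 13 = 65

13


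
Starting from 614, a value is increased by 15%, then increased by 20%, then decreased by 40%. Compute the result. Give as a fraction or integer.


Start: 614
Step 1: increase by 15% => multiply by 115/100
  614 * 115/100 = 7061/10
Step 2: increase by 20% => multiply by 120/100
  7061/10 * 120/100 = 21183/25
Step 3: decrease by 40% => multiply by 60/100
  21183/25 * 60/100 = 63549/125
Final value = 63549/125

63549/125


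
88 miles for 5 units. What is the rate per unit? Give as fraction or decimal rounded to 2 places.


Total miles = 88
Number of units = 5
Unit rate = 88 / 5
= 17.60 miles per unit

17.60


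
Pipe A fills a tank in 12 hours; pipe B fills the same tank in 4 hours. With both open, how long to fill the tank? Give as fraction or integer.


Rate of A = 1/12 job per hour
Rate of B = 1/4 job per hour
Combined rate = 1/12 + 1/4
Find common denominator: (4 + 12)/(12*4) = 16/48
Combined rate = 1/3 job per hour
Time together = 1 / (1/3) = 3 hours

3


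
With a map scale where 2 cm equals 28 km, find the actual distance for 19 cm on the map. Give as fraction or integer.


Map scale: 2 cm = 28 km
Measured distance on map = 19 cm
Set up proportion: 19 * 28 / 2
= 532 / 2
= 266 km

266


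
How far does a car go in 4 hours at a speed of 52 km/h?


Using distance = speed * time
Speed = 52 km/h
Time = 4 hours
Distance = 52 * 4
= 208 km

208


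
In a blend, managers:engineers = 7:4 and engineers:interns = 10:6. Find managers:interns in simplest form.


Given a:b = 7:4 and b:c = 10:6
Make b consistent. Multiply first ratio by 10: a:b = 70:40
Multiply second ratio by 4: b:c = 40:24
Now b = 40 in both, so a:b:c = 70:40:24
Therefore a:c = 70:24
Simplify by GCD: a:c = 35:12

35:12


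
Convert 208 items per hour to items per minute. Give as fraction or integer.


Converting from per hour to per minute
Rate = 208 items per hour
Divide by 60: 208/60
= 52/15 items per minute

52/15


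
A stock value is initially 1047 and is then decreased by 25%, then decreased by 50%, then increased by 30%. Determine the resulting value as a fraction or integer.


Start: 1047
Step 1: decrease by 25% => multiply by 75/100
  1047 * 75/100 = 3141/4
Step 2: decrease by 50% => multiply by 50/100
  3141/4 * 50/100 = 3141/8
Step 3: increase by 30% => multiply by 130/100
  3141/8 * 130/100 = 40833/80
Final value = 40833/80

40833/80


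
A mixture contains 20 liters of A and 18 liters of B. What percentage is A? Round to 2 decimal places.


Volume of A = 20 L
Volume of B = 18 L
Total volume = 20 + 18 = 38 L
Percentage of A = (20/38) * 100
= 52.63%

52.63


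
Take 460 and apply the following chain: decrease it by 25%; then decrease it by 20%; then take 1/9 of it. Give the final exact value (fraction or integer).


Start with 460.
Step 1: Decrease by 25%: 460 * 75/100 = 345
Step 2: Decrease by 20%: 345 * 80/100 = 276
Step 3: Take 1/9: 276 * 1/9 = 92/3
Final result = 92/3

92/3


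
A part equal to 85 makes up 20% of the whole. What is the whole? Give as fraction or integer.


Given: 85 is 20% of the whole
Set up: 85 = 20/100 * whole
whole = 85 * 100 / 20
whole = 8500 / 20
whole = 425

425


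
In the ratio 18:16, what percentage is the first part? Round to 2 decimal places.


Total parts = 18 + 16 = 34
First part fraction = 18/34
Percentage = (18/34) * 100
= 0.529412 * 100
= 52.94%

52.94


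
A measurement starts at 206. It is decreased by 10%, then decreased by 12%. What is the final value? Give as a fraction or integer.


Start: 206
Step 1: decrease by 10% => multiply by 90/100
  206 * 90/100 = 927/5
Step 2: decrease by 12% => multiply by 88/100
  927/5 * 88/100 = 20394/125
Final value = 20394/125

20394/125


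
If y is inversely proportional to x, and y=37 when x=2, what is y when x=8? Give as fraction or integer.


Inverse proportion: y = k/x
Find k: k = 2 * 37 = 74
Compute y at x=8: y = 74/8
y = 37/4

37/4


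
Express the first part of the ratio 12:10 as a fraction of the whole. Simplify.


Total parts = 12 + 10 = 22
First part fraction = 12/22
Simplify: 12/22 = 6/11

6/11


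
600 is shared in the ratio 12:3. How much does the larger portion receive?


Total parts = 12 + 3 = 15
Value per part = 600 / 15 = 40
First share = 12 * 40 = 480
Second share = 3 * 40 = 120
Larger share = 480

480


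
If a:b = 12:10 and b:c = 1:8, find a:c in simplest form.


Given a:b = 12:10 and b:c = 1:8
Make b consistent. Multiply first ratio by 1: a:b = 12:10
Multiply second ratio by 10: b:c = 10:80
Now b = 10 in both, so a:b:c = 12:10:80
Therefore a:c = 12:80
Simplify by GCD: a:c = 3:20

3:20


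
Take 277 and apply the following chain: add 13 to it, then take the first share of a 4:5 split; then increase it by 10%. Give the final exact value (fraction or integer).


Start with 277.
Step 1: Add 13: 277+13=290; split 4:5 first = 290*4/9 = 1160/9
Step 2: Increase by 10%: 1160/9 * 110/100 = 1276/9
Final result = 1276/9

1276/9


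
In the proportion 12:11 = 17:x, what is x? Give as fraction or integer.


Setting up: 12/11 = 17/x
Cross multiply: 12 * x = 11 * 17
12x = 187
x = 187/12
x = 187/12

187/12


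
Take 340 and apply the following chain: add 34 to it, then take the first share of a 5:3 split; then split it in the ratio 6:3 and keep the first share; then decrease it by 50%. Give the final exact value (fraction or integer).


Start with 340.
Step 1: Add 34: 340+34=374; split 5:3 first = 374*5/8 = 935/4
Step 2: Split 6:3, first share = 935/4 * 6/9 = 935/6
Step 3: Decrease by 50%: 935/6 * 50/100 = 935/12
Final result = 935/12

935/12


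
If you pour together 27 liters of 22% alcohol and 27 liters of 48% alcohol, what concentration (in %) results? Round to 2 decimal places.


Solute in mixture 1 = 22% of 27 L = 27*22/100 = 297/50 L
Solute in mixture 2 = 48% of 27 L = 27*48/100 = 324/25 L
Total solute = 297/50 + 324/25 = 189/10 L
Total volume = 27 + 27 = 54 L
Final concentration = 189/10/54 * 100 = 35.00%

35.00


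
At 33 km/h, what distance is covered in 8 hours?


Using distance = speed * time
Speed = 33 km/h
Time = 8 hours
Distance = 33 * 8
= 264 km

264


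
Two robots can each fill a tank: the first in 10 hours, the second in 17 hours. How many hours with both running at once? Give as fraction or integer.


Rate of A = 1/10 job per hour
Rate of B = 1/17 job per hour
Combined rate = 1/10 + 1/17
Find common denominator: (17 + 10)/(10*17) = 27/170
Combined rate = 27/170 job per hour
Time together = 1 / (27/170) = 170/27 hours

170/27


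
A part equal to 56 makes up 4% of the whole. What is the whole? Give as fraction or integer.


Given: 56 is 4% of the whole
Set up: 56 = 4/100 * whole
whole = 56 * 100 / 4
whole = 5600 / 4
whole = 1400

1400


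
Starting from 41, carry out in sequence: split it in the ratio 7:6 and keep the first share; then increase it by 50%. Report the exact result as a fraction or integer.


Start with 41.
Step 1: Split 7:6, first share = 41 * 7/13 = 287/13
Step 2: Increase by 50%: 287/13 * 150/100 = 861/26
Final result = 861/26

861/26


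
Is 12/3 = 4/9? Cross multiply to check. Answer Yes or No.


Cross multiply to check 12/3 = 4/9
Left cross product: 12 * 9 = 108
Right cross product: 3 * 4 = 12
108 != 12
Not equal, so proportions differ => No

No


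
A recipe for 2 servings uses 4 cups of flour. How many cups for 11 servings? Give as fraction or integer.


Original: 4 cups for 2 servings
Target servings = 11
Scaling factor = 11/2
New amount = 4 * 11/2
= 44/2
= 22 cups

22


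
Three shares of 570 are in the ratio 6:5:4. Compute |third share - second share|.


Total parts = 6 + 5 + 4 = 15
Value per part = 570 / 15 = 38
Shares: 6*38=228, 5*38=190, 4*38=152
Third share = 152, second share = 190
Difference = |152 - 190| = 38

38


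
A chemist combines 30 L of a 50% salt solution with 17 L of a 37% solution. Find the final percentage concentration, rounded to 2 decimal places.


Solute in mixture 1 = 50% of 30 L = 30*50/100 = 15 L
Solute in mixture 2 = 37% of 17 L = 17*37/100 = 629/100 L
Total solute = 15 + 629/100 = 2129/100 L
Total volume = 30 + 17 = 47 L
Final concentration = 2129/100/47 * 100 = 45.30%

45.30


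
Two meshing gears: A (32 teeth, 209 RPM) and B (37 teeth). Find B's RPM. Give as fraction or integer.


Gear ratio: teeth_A * RPM_A = teeth_B * RPM_B
32 * 209 = 37 * RPM_B
6688 = 37 * RPM_B
RPM_B = 6688 / 37
RPM_B = 6688/37

6688/37


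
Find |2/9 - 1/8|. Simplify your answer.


Simplify: 2/9 = 2/9 and 1/8 = 1/8
Find common denominator: LCD = 72
Convert: 16/72 and 9/72
Difference = |16 - 9|/72 = 7/72
Simplified = 7/72

7/72


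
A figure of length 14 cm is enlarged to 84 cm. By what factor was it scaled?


Original length = 14 cm
Scaled length = 84 cm
Scale factor = 84 / 14
= 6

6


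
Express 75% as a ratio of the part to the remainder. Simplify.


Part = 75%, Remainder = 25%
Ratio = 75:25
GCD(75, 25) = 25
Simplify: 3:1 = 3:1

3:1


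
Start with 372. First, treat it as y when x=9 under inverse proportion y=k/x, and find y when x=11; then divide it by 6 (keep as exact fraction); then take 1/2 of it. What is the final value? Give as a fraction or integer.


Start with 372.
Step 1: Inverse prop: k = (372)*9; new y = k/11 = 372*9/11 = 3348/11
Step 2: Divide by 6: 3348/11 / 6 = 558/11
Step 3: Take 1/2: 558/11 * 1/2 = 279/11
Final result = 279/11

279/11


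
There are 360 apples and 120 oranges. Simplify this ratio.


Find GCD(360, 120)
GCD = 120
Divide both by 120: 360/120 = 3, 120/120 = 1
Simplified ratio = 3:1

3:1


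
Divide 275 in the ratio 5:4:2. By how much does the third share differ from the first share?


Total parts = 5 + 4 + 2 = 11
Value per part = 275 / 11 = 25
Shares: 5*25=125, 4*25=100, 2*25=50
Third share = 50, first share = 125
Difference = |50 - 125| = 75

75


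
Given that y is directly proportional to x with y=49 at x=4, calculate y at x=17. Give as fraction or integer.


Direct proportion: y = kx
Find k: k = 49/4 = 49/4
Compute y at x=17: y = 49/4 * 17
y = 833/4

833/4


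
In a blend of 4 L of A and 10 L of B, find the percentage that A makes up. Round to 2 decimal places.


Volume of A = 4 L
Volume of B = 10 L
Total volume = 4 + 10 = 14 L
Percentage of A = (4/14) * 100
= 28.57%

28.57


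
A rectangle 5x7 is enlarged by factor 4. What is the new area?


Original dimensions: 5 x 7
Enlargement factor = 4
New width = 5 * 4 = 20
New height = 7 * 4 = 28
New area = 20 * 28 = 560

560


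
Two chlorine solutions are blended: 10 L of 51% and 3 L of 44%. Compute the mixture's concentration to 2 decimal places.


Solute in mixture 1 = 51% of 10 L = 10*51/100 = 51/10 L
Solute in mixture 2 = 44% of 3 L = 3*44/100 = 33/25 L
Total solute = 51/10 + 33/25 = 321/50 L
Total volume = 10 + 3 = 13 L
Final concentration = 321/50/13 * 100 = 49.38%

49.38


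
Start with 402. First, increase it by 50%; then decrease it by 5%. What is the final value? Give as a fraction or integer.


Start with 402.
Step 1: Increase by 50%: 402 * 150/100 = 603
Step 2: Decrease by 5%: 603 * 95/100 = 11457/20
Final result = 11457/20

11457/20


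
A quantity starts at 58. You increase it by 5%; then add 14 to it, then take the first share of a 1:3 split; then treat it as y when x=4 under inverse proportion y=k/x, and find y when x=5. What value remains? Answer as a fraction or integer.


Start with 58.
Step 1: Increase by 5%: 58 * 105/100 = 609/10
Step 2: Add 14: 609/10+14=749/10; split 1:3 first = 749/10*1/4 = 749/40
Step 3: Inverse prop: k = (749/40)*4; new y = k/5 = 749/40*4/5 = 749/50
Final result = 749/50

749/50


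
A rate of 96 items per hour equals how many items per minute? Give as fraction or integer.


Converting from per hour to per minute
Rate = 96 items per hour
Divide by 60: 96/60
= 8/5 items per minute

8/5


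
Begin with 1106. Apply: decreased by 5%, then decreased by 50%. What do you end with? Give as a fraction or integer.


Start: 1106
Step 1: decrease by 5% => multiply by 95/100
  1106 * 95/100 = 10507/10
Step 2: decrease by 50% => multiply by 50/100
  10507/10 * 50/100 = 10507/20
Final value = 10507/20

10507/20


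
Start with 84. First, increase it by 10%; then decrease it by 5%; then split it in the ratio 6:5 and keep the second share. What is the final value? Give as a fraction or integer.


Start with 84.
Step 1: Increase by 10%: 84 * 110/100 = 462/5
Step 2: Decrease by 5%: 462/5 * 95/100 = 4389/50
Step 3: Split 6:5, second share = 4389/50 * 5/11 = 399/10
Final result = 399/10

399/10


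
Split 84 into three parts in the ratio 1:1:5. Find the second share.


Ratio = 1:1:5
Total parts = 1 + 1 + 5 = 7
Value per part = 84 / 7 = 12
First share = 1 * 12 = 12
Middle share = 1 * 12 = 12
Third share = 5 * 12 = 60

12


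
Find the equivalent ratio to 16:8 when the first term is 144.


Original ratio: 16:8
First term target: 144
Scale factor = 144 / 16 = 9
Multiply second term: 8 * 9 = 72
Equivalent ratio = 144:72

144:72


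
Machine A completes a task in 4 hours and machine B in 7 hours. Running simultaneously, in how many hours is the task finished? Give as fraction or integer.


Rate of A = 1/4 job per hour
Rate of B = 1/7 job per hour
Combined rate = 1/4 + 1/7
Find common denominator: (7 + 4)/(4*7) = 11/28
Combined rate = 11/28 job per hour
Time together = 1 / (11/28) = 28/11 hours

28/11


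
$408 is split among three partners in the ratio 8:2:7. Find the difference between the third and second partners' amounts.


Total parts = 8 + 2 + 7 = 17
Value per part = 408 / 17 = 24
Shares: 8*24=192, 2*24=48, 7*24=168
Third share = 168, second share = 48
Difference = |168 - 48| = 120

120


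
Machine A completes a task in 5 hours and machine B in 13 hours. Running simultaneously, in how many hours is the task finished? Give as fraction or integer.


Rate of A = 1/5 job per hour
Rate of B = 1/13 job per hour
Combined rate = 1/5 + 1/13
Find common denominator: (13 + 5)/(5*13) = 18/65
Combined rate = 18/65 job per hour
Time together = 1 / (18/65) = 65/18 hours

65/18


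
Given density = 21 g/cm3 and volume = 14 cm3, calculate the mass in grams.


Using mass = density * volume
Density = 21 g/cm3
Volume = 14 cm3
Mass = 21 * 14
= 294 g

294


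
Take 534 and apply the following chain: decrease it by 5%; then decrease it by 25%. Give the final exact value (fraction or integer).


Start with 534.
Step 1: Decrease by 5%: 534 * 95/100 = 5073/10
Step 2: Decrease by 25%: 5073/10 * 75/100 = 15219/40
Final result = 15219/40

15219/40


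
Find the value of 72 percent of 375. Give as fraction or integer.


Compute 72% of 375
Convert percentage: 72% = 72/100
Multiply: 375 * 72/100
= 27000/100
= 270

270


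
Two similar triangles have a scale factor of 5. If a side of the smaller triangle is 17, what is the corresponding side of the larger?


Similar triangles have proportional sides
Scale factor = 5
Smaller side = 17
Corresponding larger side = 17 * 5
= 85

85


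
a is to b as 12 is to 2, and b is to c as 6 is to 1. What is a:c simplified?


Given a:b = 12:2 and b:c = 6:1
Make b consistent. Multiply first ratio by 6: a:b = 72:12
Multiply second ratio by 2: b:c = 12:2
Now b = 12 in both, so a:b:c = 72:12:2
Therefore a:c = 72:2
Simplify by GCD: a:c = 36:1

36:1
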